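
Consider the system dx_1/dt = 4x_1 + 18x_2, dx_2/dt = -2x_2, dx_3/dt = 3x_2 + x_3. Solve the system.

Coefficient matrix A = [[4, 18, 0], [0, -2, 0], [0, 3, 1]].
det(A - λI) = 0 gives eigenvalues λ = 4, -2, 1.
For λ=4: eigenvector (1,0,0).
For λ=-2: eigenvector (-3,1,-1).
For λ=1: eigenvector (0,0,1).
General solution: K_1e^(4t)(1,0,0) + K_2e^(-2t)(-3,1,-1) + K_3e^(t)(0,0,1).

x_1(t) = K_1e^(4t) - 3K_2e^(-2t), x_2(t) = K_2e^(-2t), x_3(t) = -K_2e^(-2t) + K_3e^(t)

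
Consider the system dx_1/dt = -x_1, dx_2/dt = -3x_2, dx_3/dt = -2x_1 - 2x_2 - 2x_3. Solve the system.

Coefficient matrix A = [[-1, 0, 0], [0, -3, 0], [-2, -2, -2]].
det(A - λI) = 0 gives eigenvalues λ = -1, -3, -2.
For λ=-1: eigenvector (1,0,-2).
For λ=-3: eigenvector (0,1,2).
For λ=-2: eigenvector (0,0,1).
General solution: c_1e^(-t)(1,0,-2) + c_2e^(-3t)(0,1,2) + c_3e^(-2t)(0,0,1).

x_1(t) = c_1e^(-t), x_2(t) = c_2e^(-3t), x_3(t) = -2c_1e^(-t) + 2c_2e^(-3t) + c_3e^(-2t)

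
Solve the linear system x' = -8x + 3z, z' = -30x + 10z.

x(t) = -c_1e^(t)cos(3t) - c_2e^(t)sin(3t), z(t) = c_1e^(t)sin(3t) - 3c_1e^(t)cos(3t) - 3c_2e^(t)sin(3t) - c_2e^(t)cos(3t)

Coefficient matrix A = [[-8, 3], [-30, 10]].
Characteristic polynomial det(A - λI) = λ^2 - 2λ + 10 = 0.
Eigenvalues λ = 1 ± 3i (complex conjugate pair).
For λ=1+3i: an eigenvector is (-1,-3) - i(0,1) = (-1, -3 - i).
A real fundamental pair from Re and Im of e^((1+3i)t)v: X_1 = e^(t)(cos(3t)·(-1,-3) + sin(3t)·(0,1)), X_2 = e^(t)(sin(3t)·(-1,-3) - cos(3t)·(0,1)).
General solution: c_1X_1 + c_2X_2.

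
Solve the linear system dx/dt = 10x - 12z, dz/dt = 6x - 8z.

Coefficient matrix A = [[10, -12], [6, -8]].
Characteristic polynomial det(A - λI) = λ^2 - 2λ - 8 = 0.
Eigenvalues λ = 4, -2.
For λ=4: (A-λI) row 1 is [6, -12], so an eigenvector is (2, 1).
For λ=-2: (A-λI) row 1 is [12, -12], so an eigenvector is (-1, -1).
General solution: K_1e^(4t)(2,1) + K_2e^(-2t)(-1,-1).

x(t) = 2K_1e^(4t) - K_2e^(-2t), z(t) = K_1e^(4t) - K_2e^(-2t)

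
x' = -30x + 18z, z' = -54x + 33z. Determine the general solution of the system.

Coefficient matrix A = [[-30, 18], [-54, 33]].
Characteristic polynomial det(A - λI) = λ^2 - 3λ - 18 = 0.
Eigenvalues λ = -3, 6.
For λ=-3: (A-λI) row 1 is [-27, 18], so an eigenvector is (2, 3).
For λ=6: (A-λI) row 1 is [-36, 18], so an eigenvector is (1, 2).
General solution: C_1e^(-3t)(2,3) + C_2e^(6t)(1,2).

x(t) = 2C_1e^(-3t) + C_2e^(6t), z(t) = 3C_1e^(-3t) + 2C_2e^(6t)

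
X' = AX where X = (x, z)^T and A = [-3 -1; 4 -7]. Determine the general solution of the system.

x(t) = -K_1e^(-5t) - K_2te^(-5t) + K_2e^(-5t), z(t) = -2K_1e^(-5t) - 2K_2te^(-5t) + 3K_2e^(-5t)

Coefficient matrix A = [[-3, -1], [4, -7]].
Characteristic polynomial det(A - λI) = λ^2 + 10λ + 25 = 0.
Single eigenvalue λ = -5 with algebraic multiplicity 2.
Eigenvector v = (-1,-2); generalized eigenvector w with (A-λI)w=v is (1,3).
General solution: e^(-5t)[K_1·v + K_2·(t·v + w)].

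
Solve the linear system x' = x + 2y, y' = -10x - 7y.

x(t) = C_1e^(-3t)cos(2t) + C_2e^(-3t)sin(2t), y(t) = -C_1e^(-3t)sin(2t) - 2C_1e^(-3t)cos(2t) - 2C_2e^(-3t)sin(2t) + C_2e^(-3t)cos(2t)

Coefficient matrix A = [[1, 2], [-10, -7]].
Characteristic polynomial det(A - λI) = λ^2 + 6λ + 13 = 0.
Eigenvalues λ = -3 ± 2i (complex conjugate pair).
For λ=-3+2i: an eigenvector is (1,-2) - i(0,-1) = (1, -2 + i).
A real fundamental pair from Re and Im of e^((-3+2i)t)v: X_1 = e^(-3t)(cos(2t)·(1,-2) + sin(2t)·(0,-1)), X_2 = e^(-3t)(sin(2t)·(1,-2) - cos(2t)·(0,-1)).
General solution: C_1X_1 + C_2X_2.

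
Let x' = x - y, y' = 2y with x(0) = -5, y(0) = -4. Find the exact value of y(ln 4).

-64

A = [[1,-1],[0,2]]; eigenvalues λ = 2, 1.
Eigenvectors: (-1,1) for λ=2, (-1,0) for λ=1.
From the initial condition, c_1 = -4, c_2 = 9.
y(ln 4) = (-4)(4^2)(1) + (9)(4^1)(0) = -64.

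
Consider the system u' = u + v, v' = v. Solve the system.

u(t) = -K_1e^(t) - K_2te^(t) - 2K_2e^(t), v(t) = -K_2e^(t)

Coefficient matrix A = [[1, 1], [0, 1]].
Characteristic polynomial det(A - λI) = λ^2 - 2λ + 1 = 0.
Single eigenvalue λ = 1 with algebraic multiplicity 2.
Eigenvector v = (-1,0); generalized eigenvector w with (A-λI)w=v is (-2,-1).
General solution: e^(t)[K_1·v + K_2·(t·v + w)].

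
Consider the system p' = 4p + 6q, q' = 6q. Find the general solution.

Coefficient matrix A = [[4, 6], [0, 6]].
Characteristic polynomial det(A - λI) = λ^2 - 10λ + 24 = 0.
Eigenvalues λ = 4, 6.
For λ=4: (A-λI) row 1 is [0, 6], so an eigenvector is (-1, 0).
For λ=6: (A-λI) row 1 is [-2, 6], so an eigenvector is (3, 1).
General solution: K_1e^(4t)(-1,0) + K_2e^(6t)(3,1).

p(t) = -K_1e^(4t) + 3K_2e^(6t), q(t) = K_2e^(6t)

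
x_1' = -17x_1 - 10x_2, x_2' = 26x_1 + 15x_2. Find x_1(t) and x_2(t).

Coefficient matrix A = [[-17, -10], [26, 15]].
Characteristic polynomial det(A - λI) = λ^2 + 2λ + 5 = 0.
Eigenvalues λ = -1 ± 2i (complex conjugate pair).
For λ=-1+2i: an eigenvector is (-2,3) - i(1,-2) = (-2 - i, 3 + 2i).
A real fundamental pair from Re and Im of e^((-1+2i)t)v: X_1 = e^(-t)(cos(2t)·(-2,3) + sin(2t)·(1,-2)), X_2 = e^(-t)(sin(2t)·(-2,3) - cos(2t)·(1,-2)).
General solution: C_1X_1 + C_2X_2.

x_1(t) = C_1e^(-t)sin(2t) - 2C_1e^(-t)cos(2t) - 2C_2e^(-t)sin(2t) - C_2e^(-t)cos(2t), x_2(t) = -2C_1e^(-t)sin(2t) + 3C_1e^(-t)cos(2t) + 3C_2e^(-t)sin(2t) + 2C_2e^(-t)cos(2t)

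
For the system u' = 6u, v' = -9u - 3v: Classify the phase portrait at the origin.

saddle

A = [[6,0],[-9,-3]]; det(A-λI) = λ^2 - 3λ - 18.
λ = 6, -3: opposite signs.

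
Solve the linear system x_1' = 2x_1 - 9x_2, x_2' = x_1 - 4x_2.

x_1(t) = -3K_1e^(-t) - 3K_2te^(-t) + 2K_2e^(-t), x_2(t) = -K_1e^(-t) - K_2te^(-t) + K_2e^(-t)

Coefficient matrix A = [[2, -9], [1, -4]].
Characteristic polynomial det(A - λI) = λ^2 + 2λ + 1 = 0.
Single eigenvalue λ = -1 with algebraic multiplicity 2.
Eigenvector v = (-3,-1); generalized eigenvector w with (A-λI)w=v is (2,1).
General solution: e^(-t)[K_1·v + K_2·(t·v + w)].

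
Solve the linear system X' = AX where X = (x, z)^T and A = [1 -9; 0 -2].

x(t) = -c_1e^(t) + 3c_2e^(-2t), z(t) = c_2e^(-2t)

Coefficient matrix A = [[1, -9], [0, -2]].
Characteristic polynomial det(A - λI) = λ^2 + λ - 2 = 0.
Eigenvalues λ = 1, -2.
For λ=1: (A-λI) row 1 is [0, -9], so an eigenvector is (-1, 0).
For λ=-2: (A-λI) row 1 is [3, -9], so an eigenvector is (3, 1).
General solution: c_1e^(t)(-1,0) + c_2e^(-2t)(3,1).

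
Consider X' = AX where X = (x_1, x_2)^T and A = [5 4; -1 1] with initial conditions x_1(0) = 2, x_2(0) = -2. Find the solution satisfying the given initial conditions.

Coefficient matrix A = [[5, 4], [-1, 1]].
Characteristic polynomial det(A - λI) = λ^2 - 6λ + 9 = 0.
Single eigenvalue λ = 3 with algebraic multiplicity 2.
Eigenvector v = (-2,1); generalized eigenvector w with (A-λI)w=v is (1,-1).
General solution: e^(3t)[c_1·v + c_2·(t·v + w)].
Applying x_1(0)=2, x_2(0)=-2 gives c_1=0, c_2=2.

x_1(t) = -4te^(3t) + 2e^(3t), x_2(t) = 2te^(3t) - 2e^(3t)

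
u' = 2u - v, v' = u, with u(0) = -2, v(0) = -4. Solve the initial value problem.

u(t) = 2te^(t) - 2e^(t), v(t) = 2te^(t) - 4e^(t)

Coefficient matrix A = [[2, -1], [1, 0]].
Characteristic polynomial det(A - λI) = λ^2 - 2λ + 1 = 0.
Single eigenvalue λ = 1 with algebraic multiplicity 2.
Eigenvector v = (1,1); generalized eigenvector w with (A-λI)w=v is (-2,-3).
General solution: e^(t)[C_1·v + C_2·(t·v + w)].
Applying u(0)=-2, v(0)=-4 gives C_1=2, C_2=2.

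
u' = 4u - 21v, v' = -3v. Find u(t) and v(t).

u(t) = -C_1e^(4t) - 3C_2e^(-3t), v(t) = -C_2e^(-3t)

Coefficient matrix A = [[4, -21], [0, -3]].
Characteristic polynomial det(A - λI) = λ^2 - λ - 12 = 0.
Eigenvalues λ = 4, -3.
For λ=4: (A-λI) row 1 is [0, -21], so an eigenvector is (-1, 0).
For λ=-3: (A-λI) row 1 is [7, -21], so an eigenvector is (-3, -1).
General solution: C_1e^(4t)(-1,0) + C_2e^(-3t)(-3,-1).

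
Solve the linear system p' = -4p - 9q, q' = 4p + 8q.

p(t) = -3C_1e^(2t) - 3C_2te^(2t) - C_2e^(2t), q(t) = 2C_1e^(2t) + 2C_2te^(2t) + C_2e^(2t)

Coefficient matrix A = [[-4, -9], [4, 8]].
Characteristic polynomial det(A - λI) = λ^2 - 4λ + 4 = 0.
Single eigenvalue λ = 2 with algebraic multiplicity 2.
Eigenvector v = (-3,2); generalized eigenvector w with (A-λI)w=v is (-1,1).
General solution: e^(2t)[C_1·v + C_2·(t·v + w)].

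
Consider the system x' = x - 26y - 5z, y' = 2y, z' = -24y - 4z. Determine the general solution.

x(t) = -6K_1e^(2t) + K_2e^(t) + K_3e^(-4t), y(t) = K_1e^(2t), z(t) = -4K_1e^(2t) + K_3e^(-4t)

Coefficient matrix A = [[1, -26, -5], [0, 2, 0], [0, -24, -4]].
det(A - λI) = 0 gives eigenvalues λ = 2, 1, -4.
For λ=2: eigenvector (-6,1,-4).
For λ=1: eigenvector (1,0,0).
For λ=-4: eigenvector (1,0,1).
General solution: K_1e^(2t)(-6,1,-4) + K_2e^(t)(1,0,0) + K_3e^(-4t)(1,0,1).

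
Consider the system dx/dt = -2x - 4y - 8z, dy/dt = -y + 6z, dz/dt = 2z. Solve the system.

x(t) = K_1e^(-2t) - 4K_2e^(2t) - 4K_3e^(-t), y(t) = 2K_2e^(2t) + K_3e^(-t), z(t) = K_2e^(2t)

Coefficient matrix A = [[-2, -4, -8], [0, -1, 6], [0, 0, 2]].
det(A - λI) = 0 gives eigenvalues λ = -2, 2, -1.
For λ=-2: eigenvector (1,0,0).
For λ=2: eigenvector (-4,2,1).
For λ=-1: eigenvector (-4,1,0).
General solution: K_1e^(-2t)(1,0,0) + K_2e^(2t)(-4,2,1) + K_3e^(-t)(-4,1,0).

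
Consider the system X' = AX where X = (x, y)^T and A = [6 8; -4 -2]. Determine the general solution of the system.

x(t) = c_1e^(2t)sin(4t) - c_1e^(2t)cos(4t) - c_2e^(2t)sin(4t) - c_2e^(2t)cos(4t), y(t) = c_1e^(2t)cos(4t) + c_2e^(2t)sin(4t)

Coefficient matrix A = [[6, 8], [-4, -2]].
Characteristic polynomial det(A - λI) = λ^2 - 4λ + 20 = 0.
Eigenvalues λ = 2 ± 4i (complex conjugate pair).
For λ=2+4i: an eigenvector is (-1,1) - i(1,0) = (-1 - i, 1).
A real fundamental pair from Re and Im of e^((2+4i)t)v: X_1 = e^(2t)(cos(4t)·(-1,1) + sin(4t)·(1,0)), X_2 = e^(2t)(sin(4t)·(-1,1) - cos(4t)·(1,0)).
General solution: c_1X_1 + c_2X_2.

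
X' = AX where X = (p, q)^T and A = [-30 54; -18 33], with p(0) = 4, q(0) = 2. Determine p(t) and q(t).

Coefficient matrix A = [[-30, 54], [-18, 33]].
Characteristic polynomial det(A - λI) = λ^2 - 3λ - 18 = 0.
Eigenvalues λ = 6, -3.
For λ=6: (A-λI) row 1 is [-36, 54], so an eigenvector is (3, 2).
For λ=-3: (A-λI) row 1 is [-27, 54], so an eigenvector is (2, 1).
General solution: C_1e^(6t)(3,2) + C_2e^(-3t)(2,1).
Applying p(0)=4, q(0)=2 gives C_1=0, C_2=2.

p(t) = 4e^(-3t), q(t) = 2e^(-3t)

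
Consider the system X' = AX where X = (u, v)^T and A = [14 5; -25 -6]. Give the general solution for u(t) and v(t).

u(t) = K_1e^(4t)sin(5t) - K_2e^(4t)cos(5t), v(t) = -2K_1e^(4t)sin(5t) + K_1e^(4t)cos(5t) + K_2e^(4t)sin(5t) + 2K_2e^(4t)cos(5t)

Coefficient matrix A = [[14, 5], [-25, -6]].
Characteristic polynomial det(A - λI) = λ^2 - 8λ + 41 = 0.
Eigenvalues λ = 4 ± 5i (complex conjugate pair).
For λ=4+5i: an eigenvector is (0,1) - i(1,-2) = (0 - i, 1 + 2i).
A real fundamental pair from Re and Im of e^((4+5i)t)v: X_1 = e^(4t)(cos(5t)·(0,1) + sin(5t)·(1,-2)), X_2 = e^(4t)(sin(5t)·(0,1) - cos(5t)·(1,-2)).
General solution: K_1X_1 + K_2X_2.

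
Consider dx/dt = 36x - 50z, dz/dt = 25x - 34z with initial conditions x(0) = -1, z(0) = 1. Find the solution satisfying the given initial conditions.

x(t) = -17e^(t)sin(5t) - e^(t)cos(5t), z(t) = -12e^(t)sin(5t) + e^(t)cos(5t)

Coefficient matrix A = [[36, -50], [25, -34]].
Characteristic polynomial det(A - λI) = λ^2 - 2λ + 26 = 0.
Eigenvalues λ = 1 ± 5i (complex conjugate pair).
For λ=1+5i: an eigenvector is (-1,-1) - i(3,2) = (-1 - 3i, -1 - 2i).
A real fundamental pair from Re and Im of e^((1+5i)t)v: X_1 = e^(t)(cos(5t)·(-1,-1) + sin(5t)·(3,2)), X_2 = e^(t)(sin(5t)·(-1,-1) - cos(5t)·(3,2)).
General solution: c_1X_1 + c_2X_2.
Applying x(0)=-1, z(0)=1 gives c_1=-5, c_2=2.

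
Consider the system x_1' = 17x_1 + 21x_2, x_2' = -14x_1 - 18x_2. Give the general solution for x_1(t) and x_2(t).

x_1(t) = C_1e^(-4t) - 3C_2e^(3t), x_2(t) = -C_1e^(-4t) + 2C_2e^(3t)

Coefficient matrix A = [[17, 21], [-14, -18]].
Characteristic polynomial det(A - λI) = λ^2 + λ - 12 = 0.
Eigenvalues λ = -4, 3.
For λ=-4: (A-λI) row 1 is [21, 21], so an eigenvector is (1, -1).
For λ=3: (A-λI) row 1 is [14, 21], so an eigenvector is (-3, 2).
General solution: C_1e^(-4t)(1,-1) + C_2e^(3t)(-3,2).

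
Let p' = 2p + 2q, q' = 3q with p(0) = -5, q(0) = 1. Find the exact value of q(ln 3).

27

A = [[2,2],[0,3]]; eigenvalues λ = 3, 2.
Eigenvectors: (2,1) for λ=3, (1,0) for λ=2.
From the initial condition, c_1 = 1, c_2 = -7.
q(ln 3) = (1)(3^3)(1) + (-7)(3^2)(0) = 27.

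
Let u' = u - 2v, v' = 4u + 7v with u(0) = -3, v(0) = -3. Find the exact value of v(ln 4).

A = [[1,-2],[4,7]]; eigenvalues λ = 5, 3.
Eigenvectors: (-1,2) for λ=5, (1,-1) for λ=3.
From the initial condition, c_1 = -6, c_2 = -9.
v(ln 4) = (-6)(4^5)(2) + (-9)(4^3)(-1) = -11712.

-11712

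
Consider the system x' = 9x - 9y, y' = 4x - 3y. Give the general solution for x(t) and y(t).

Coefficient matrix A = [[9, -9], [4, -3]].
Characteristic polynomial det(A - λI) = λ^2 - 6λ + 9 = 0.
Single eigenvalue λ = 3 with algebraic multiplicity 2.
Eigenvector v = (3,2); generalized eigenvector w with (A-λI)w=v is (-1,-1).
General solution: e^(3t)[C_1·v + C_2·(t·v + w)].

x(t) = 3C_1e^(3t) + 3C_2te^(3t) - C_2e^(3t), y(t) = 2C_1e^(3t) + 2C_2te^(3t) - C_2e^(3t)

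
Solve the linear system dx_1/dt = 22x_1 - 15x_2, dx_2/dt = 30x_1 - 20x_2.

x_1(t) = -2c_1e^(t)sin(3t) - c_1e^(t)cos(3t) - c_2e^(t)sin(3t) + 2c_2e^(t)cos(3t), x_2(t) = -3c_1e^(t)sin(3t) - c_1e^(t)cos(3t) - c_2e^(t)sin(3t) + 3c_2e^(t)cos(3t)

Coefficient matrix A = [[22, -15], [30, -20]].
Characteristic polynomial det(A - λI) = λ^2 - 2λ + 10 = 0.
Eigenvalues λ = 1 ± 3i (complex conjugate pair).
For λ=1+3i: an eigenvector is (-1,-1) - i(-2,-3) = (-1 + 2i, -1 + 3i).
A real fundamental pair from Re and Im of e^((1+3i)t)v: X_1 = e^(t)(cos(3t)·(-1,-1) + sin(3t)·(-2,-3)), X_2 = e^(t)(sin(3t)·(-1,-1) - cos(3t)·(-2,-3)).
General solution: c_1X_1 + c_2X_2.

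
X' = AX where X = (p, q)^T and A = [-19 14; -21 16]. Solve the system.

Coefficient matrix A = [[-19, 14], [-21, 16]].
Characteristic polynomial det(A - λI) = λ^2 + 3λ - 10 = 0.
Eigenvalues λ = -5, 2.
For λ=-5: (A-λI) row 1 is [-14, 14], so an eigenvector is (-1, -1).
For λ=2: (A-λI) row 1 is [-21, 14], so an eigenvector is (2, 3).
General solution: K_1e^(-5t)(-1,-1) + K_2e^(2t)(2,3).

p(t) = -K_1e^(-5t) + 2K_2e^(2t), q(t) = -K_1e^(-5t) + 3K_2e^(2t)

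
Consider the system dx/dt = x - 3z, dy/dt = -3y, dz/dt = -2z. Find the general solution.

Coefficient matrix A = [[1, 0, -3], [0, -3, 0], [0, 0, -2]].
det(A - λI) = 0 gives eigenvalues λ = -3, -2, 1.
For λ=-3: eigenvector (0,1,0).
For λ=-2: eigenvector (-1,0,-1).
For λ=1: eigenvector (1,0,0).
General solution: K_1e^(-3t)(0,1,0) + K_2e^(-2t)(-1,0,-1) + K_3e^(t)(1,0,0).

x(t) = -K_2e^(-2t) + K_3e^(t), y(t) = K_1e^(-3t), z(t) = -K_2e^(-2t)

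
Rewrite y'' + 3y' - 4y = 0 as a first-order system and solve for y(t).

y(t) = K_1e^(t) + K_2e^(-4t)

Let x_1 = y, x_2 = y'. Then x_1' = x_2 and x_2' = 4x_1 - 3x_2.
A = [[0,1],[4,-3]]; det(A-λI) = λ^2 + 3λ - 4.
Eigenvalues λ = 1, -4 with eigenvectors (1,1), (1,-4).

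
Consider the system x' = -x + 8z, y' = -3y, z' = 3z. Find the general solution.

Coefficient matrix A = [[-1, 0, 8], [0, -3, 0], [0, 0, 3]].
det(A - λI) = 0 gives eigenvalues λ = -1, 3, -3.
For λ=-1: eigenvector (1,0,0).
For λ=3: eigenvector (2,0,1).
For λ=-3: eigenvector (0,1,0).
General solution: C_1e^(-t)(1,0,0) + C_2e^(3t)(2,0,1) + C_3e^(-3t)(0,1,0).

x(t) = C_1e^(-t) + 2C_2e^(3t), y(t) = C_3e^(-3t), z(t) = C_2e^(3t)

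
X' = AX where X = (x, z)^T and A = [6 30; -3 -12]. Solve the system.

Coefficient matrix A = [[6, 30], [-3, -12]].
Characteristic polynomial det(A - λI) = λ^2 + 6λ + 18 = 0.
Eigenvalues λ = -3 ± 3i (complex conjugate pair).
For λ=-3+3i: an eigenvector is (-3,1) - i(1,0) = (-3 - i, 1).
A real fundamental pair from Re and Im of e^((-3+3i)t)v: X_1 = e^(-3t)(cos(3t)·(-3,1) + sin(3t)·(1,0)), X_2 = e^(-3t)(sin(3t)·(-3,1) - cos(3t)·(1,0)).
General solution: C_1X_1 + C_2X_2.

x(t) = C_1e^(-3t)sin(3t) - 3C_1e^(-3t)cos(3t) - 3C_2e^(-3t)sin(3t) - C_2e^(-3t)cos(3t), z(t) = C_1e^(-3t)cos(3t) + C_2e^(-3t)sin(3t)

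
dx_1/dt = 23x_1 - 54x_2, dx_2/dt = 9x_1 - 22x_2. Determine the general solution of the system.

Coefficient matrix A = [[23, -54], [9, -22]].
Characteristic polynomial det(A - λI) = λ^2 - λ - 20 = 0.
Eigenvalues λ = -4, 5.
For λ=-4: (A-λI) row 1 is [27, -54], so an eigenvector is (-2, -1).
For λ=5: (A-λI) row 1 is [18, -54], so an eigenvector is (3, 1).
General solution: K_1e^(-4t)(-2,-1) + K_2e^(5t)(3,1).

x_1(t) = -2K_1e^(-4t) + 3K_2e^(5t), x_2(t) = -K_1e^(-4t) + K_2e^(5t)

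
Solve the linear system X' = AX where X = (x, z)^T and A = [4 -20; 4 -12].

Coefficient matrix A = [[4, -20], [4, -12]].
Characteristic polynomial det(A - λI) = λ^2 + 8λ + 32 = 0.
Eigenvalues λ = -4 ± 4i (complex conjugate pair).
For λ=-4+4i: an eigenvector is (2,1) - i(-1,0) = (2 + i, 1).
A real fundamental pair from Re and Im of e^((-4+4i)t)v: X_1 = e^(-4t)(cos(4t)·(2,1) + sin(4t)·(-1,0)), X_2 = e^(-4t)(sin(4t)·(2,1) - cos(4t)·(-1,0)).
General solution: K_1X_1 + K_2X_2.

x(t) = -K_1e^(-4t)sin(4t) + 2K_1e^(-4t)cos(4t) + 2K_2e^(-4t)sin(4t) + K_2e^(-4t)cos(4t), z(t) = K_1e^(-4t)cos(4t) + K_2e^(-4t)sin(4t)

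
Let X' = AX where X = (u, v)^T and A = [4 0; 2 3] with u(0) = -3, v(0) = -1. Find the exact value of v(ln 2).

-56

A = [[4,0],[2,3]]; eigenvalues λ = 4, 3.
Eigenvectors: (1,2) for λ=4, (0,-1) for λ=3.
From the initial condition, c_1 = -3, c_2 = -5.
v(ln 2) = (-3)(2^4)(2) + (-5)(2^3)(-1) = -56.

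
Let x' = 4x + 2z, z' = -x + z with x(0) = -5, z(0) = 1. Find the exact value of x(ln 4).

A = [[4,2],[-1,1]]; eigenvalues λ = 2, 3.
Eigenvectors: (-1,1) for λ=2, (2,-1) for λ=3.
From the initial condition, c_1 = -3, c_2 = -4.
x(ln 4) = (-3)(4^2)(-1) + (-4)(4^3)(2) = -464.

-464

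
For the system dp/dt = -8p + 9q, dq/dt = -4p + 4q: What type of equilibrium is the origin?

A = [[-8,9],[-4,4]]; det(A-λI) = λ^2 + 4λ + 4.
repeated λ = -2 with a single eigenvector.

stable improper node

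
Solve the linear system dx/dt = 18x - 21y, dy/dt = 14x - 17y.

x(t) = K_1e^(-3t) - 3K_2e^(4t), y(t) = K_1e^(-3t) - 2K_2e^(4t)

Coefficient matrix A = [[18, -21], [14, -17]].
Characteristic polynomial det(A - λI) = λ^2 - λ - 12 = 0.
Eigenvalues λ = -3, 4.
For λ=-3: (A-λI) row 1 is [21, -21], so an eigenvector is (1, 1).
For λ=4: (A-λI) row 1 is [14, -21], so an eigenvector is (-3, -2).
General solution: K_1e^(-3t)(1,1) + K_2e^(4t)(-3,-2).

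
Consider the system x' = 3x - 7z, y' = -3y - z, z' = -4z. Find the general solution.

x(t) = K_1e^(3t) + K_3e^(-4t), y(t) = K_2e^(-3t) + K_3e^(-4t), z(t) = K_3e^(-4t)

Coefficient matrix A = [[3, 0, -7], [0, -3, -1], [0, 0, -4]].
det(A - λI) = 0 gives eigenvalues λ = 3, -3, -4.
For λ=3: eigenvector (1,0,0).
For λ=-3: eigenvector (0,1,0).
For λ=-4: eigenvector (1,1,1).
General solution: K_1e^(3t)(1,0,0) + K_2e^(-3t)(0,1,0) + K_3e^(-4t)(1,1,1).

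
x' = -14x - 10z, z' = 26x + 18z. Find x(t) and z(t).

x(t) = 2K_1e^(2t)sin(2t) + K_1e^(2t)cos(2t) + K_2e^(2t)sin(2t) - 2K_2e^(2t)cos(2t), z(t) = -3K_1e^(2t)sin(2t) - 2K_1e^(2t)cos(2t) - 2K_2e^(2t)sin(2t) + 3K_2e^(2t)cos(2t)

Coefficient matrix A = [[-14, -10], [26, 18]].
Characteristic polynomial det(A - λI) = λ^2 - 4λ + 8 = 0.
Eigenvalues λ = 2 ± 2i (complex conjugate pair).
For λ=2+2i: an eigenvector is (1,-2) - i(2,-3) = (1 - 2i, -2 + 3i).
A real fundamental pair from Re and Im of e^((2+2i)t)v: X_1 = e^(2t)(cos(2t)·(1,-2) + sin(2t)·(2,-3)), X_2 = e^(2t)(sin(2t)·(1,-2) - cos(2t)·(2,-3)).
General solution: K_1X_1 + K_2X_2.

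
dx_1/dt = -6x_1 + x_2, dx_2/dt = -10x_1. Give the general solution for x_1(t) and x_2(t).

Coefficient matrix A = [[-6, 1], [-10, 0]].
Characteristic polynomial det(A - λI) = λ^2 + 6λ + 10 = 0.
Eigenvalues λ = -3 ± i (complex conjugate pair).
For λ=-3+i: an eigenvector is (0,-1) - i(-1,-3) = (0 + i, -1 + 3i).
A real fundamental pair from Re and Im of e^((-3+i)t)v: X_1 = e^(-3t)(cos(t)·(0,-1) + sin(t)·(-1,-3)), X_2 = e^(-3t)(sin(t)·(0,-1) - cos(t)·(-1,-3)).
General solution: C_1X_1 + C_2X_2.

x_1(t) = -C_1e^(-3t)sin(t) + C_2e^(-3t)cos(t), x_2(t) = -3C_1e^(-3t)sin(t) - C_1e^(-3t)cos(t) - C_2e^(-3t)sin(t) + 3C_2e^(-3t)cos(t)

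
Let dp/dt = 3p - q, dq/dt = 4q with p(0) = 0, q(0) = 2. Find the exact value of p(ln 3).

A = [[3,-1],[0,4]]; eigenvalues λ = 4, 3.
Eigenvectors: (-1,1) for λ=4, (-1,0) for λ=3.
From the initial condition, c_1 = 2, c_2 = -2.
p(ln 3) = (2)(3^4)(-1) + (-2)(3^3)(-1) = -108.

-108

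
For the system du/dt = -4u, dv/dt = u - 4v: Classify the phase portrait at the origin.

stable improper node

A = [[-4,0],[1,-4]]; det(A-λI) = λ^2 + 8λ + 16.
repeated λ = -4 with a single eigenvector.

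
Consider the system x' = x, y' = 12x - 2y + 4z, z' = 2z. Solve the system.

Coefficient matrix A = [[1, 0, 0], [12, -2, 4], [0, 0, 2]].
det(A - λI) = 0 gives eigenvalues λ = -2, 1, 2.
For λ=-2: eigenvector (0,1,0).
For λ=1: eigenvector (1,4,0).
For λ=2: eigenvector (0,1,1).
General solution: c_1e^(-2t)(0,1,0) + c_2e^(t)(1,4,0) + c_3e^(2t)(0,1,1).

x(t) = c_2e^(t), y(t) = c_1e^(-2t) + 4c_2e^(t) + c_3e^(2t), z(t) = c_3e^(2t)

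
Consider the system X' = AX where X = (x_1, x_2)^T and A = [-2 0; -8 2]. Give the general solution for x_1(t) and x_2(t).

x_1(t) = c_2e^(-2t), x_2(t) = c_1e^(2t) + 2c_2e^(-2t)

Coefficient matrix A = [[-2, 0], [-8, 2]].
Characteristic polynomial det(A - λI) = λ^2 - 4 = 0.
Eigenvalues λ = 2, -2.
For λ=2: (A-λI) row 1 is [-4, 0], so an eigenvector is (0, 1).
For λ=-2: (A-λI) row 2 is [-8, 4], so an eigenvector is (1, 2).
General solution: c_1e^(2t)(0,1) + c_2e^(-2t)(1,2).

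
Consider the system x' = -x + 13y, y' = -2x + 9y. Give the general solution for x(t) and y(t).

x(t) = -3c_1e^(4t)sin(t) - 2c_1e^(4t)cos(t) - 2c_2e^(4t)sin(t) + 3c_2e^(4t)cos(t), y(t) = -c_1e^(4t)sin(t) - c_1e^(4t)cos(t) - c_2e^(4t)sin(t) + c_2e^(4t)cos(t)

Coefficient matrix A = [[-1, 13], [-2, 9]].
Characteristic polynomial det(A - λI) = λ^2 - 8λ + 17 = 0.
Eigenvalues λ = 4 ± i (complex conjugate pair).
For λ=4+i: an eigenvector is (-2,-1) - i(-3,-1) = (-2 + 3i, -1 + i).
A real fundamental pair from Re and Im of e^((4+i)t)v: X_1 = e^(4t)(cos(t)·(-2,-1) + sin(t)·(-3,-1)), X_2 = e^(4t)(sin(t)·(-2,-1) - cos(t)·(-3,-1)).
General solution: c_1X_1 + c_2X_2.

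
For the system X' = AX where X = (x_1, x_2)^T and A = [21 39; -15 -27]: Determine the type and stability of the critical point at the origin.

A = [[21,39],[-15,-27]]; det(A-λI) = λ^2 + 6λ + 18.
λ = -3 ± 3i: negative real part.

stable spiral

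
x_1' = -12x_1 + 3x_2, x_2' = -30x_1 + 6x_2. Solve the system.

x_1(t) = K_1e^(-3t)cos(3t) + K_2e^(-3t)sin(3t), x_2(t) = -K_1e^(-3t)sin(3t) + 3K_1e^(-3t)cos(3t) + 3K_2e^(-3t)sin(3t) + K_2e^(-3t)cos(3t)

Coefficient matrix A = [[-12, 3], [-30, 6]].
Characteristic polynomial det(A - λI) = λ^2 + 6λ + 18 = 0.
Eigenvalues λ = -3 ± 3i (complex conjugate pair).
For λ=-3+3i: an eigenvector is (1,3) - i(0,-1) = (1, 3 + i).
A real fundamental pair from Re and Im of e^((-3+3i)t)v: X_1 = e^(-3t)(cos(3t)·(1,3) + sin(3t)·(0,-1)), X_2 = e^(-3t)(sin(3t)·(1,3) - cos(3t)·(0,-1)).
General solution: K_1X_1 + K_2X_2.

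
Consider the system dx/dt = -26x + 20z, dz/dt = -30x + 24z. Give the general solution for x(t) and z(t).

x(t) = -K_1e^(-6t) - 2K_2e^(4t), z(t) = -K_1e^(-6t) - 3K_2e^(4t)

Coefficient matrix A = [[-26, 20], [-30, 24]].
Characteristic polynomial det(A - λI) = λ^2 + 2λ - 24 = 0.
Eigenvalues λ = -6, 4.
For λ=-6: (A-λI) row 1 is [-20, 20], so an eigenvector is (-1, -1).
For λ=4: (A-λI) row 1 is [-30, 20], so an eigenvector is (-2, -3).
General solution: K_1e^(-6t)(-1,-1) + K_2e^(4t)(-2,-3).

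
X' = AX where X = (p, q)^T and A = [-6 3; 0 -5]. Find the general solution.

Coefficient matrix A = [[-6, 3], [0, -5]].
Characteristic polynomial det(A - λI) = λ^2 + 11λ + 30 = 0.
Eigenvalues λ = -6, -5.
For λ=-6: (A-λI) row 1 is [0, 3], so an eigenvector is (1, 0).
For λ=-5: (A-λI) row 1 is [-1, 3], so an eigenvector is (-3, -1).
General solution: K_1e^(-6t)(1,0) + K_2e^(-5t)(-3,-1).

p(t) = K_1e^(-6t) - 3K_2e^(-5t), q(t) = -K_2e^(-5t)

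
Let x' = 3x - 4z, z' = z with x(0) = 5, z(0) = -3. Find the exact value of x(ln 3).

A = [[3,-4],[0,1]]; eigenvalues λ = 3, 1.
Eigenvectors: (-1,0) for λ=3, (2,1) for λ=1.
From the initial condition, c_1 = -11, c_2 = -3.
x(ln 3) = (-11)(3^3)(-1) + (-3)(3^1)(2) = 279.

279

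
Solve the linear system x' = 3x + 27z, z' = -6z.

Coefficient matrix A = [[3, 27], [0, -6]].
Characteristic polynomial det(A - λI) = λ^2 + 3λ - 18 = 0.
Eigenvalues λ = -6, 3.
For λ=-6: (A-λI) row 1 is [9, 27], so an eigenvector is (-3, 1).
For λ=3: (A-λI) row 1 is [0, 27], so an eigenvector is (1, 0).
General solution: c_1e^(-6t)(-3,1) + c_2e^(3t)(1,0).

x(t) = -3c_1e^(-6t) + c_2e^(3t), z(t) = c_1e^(-6t)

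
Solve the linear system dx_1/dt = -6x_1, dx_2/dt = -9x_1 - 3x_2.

Coefficient matrix A = [[-6, 0], [-9, -3]].
Characteristic polynomial det(A - λI) = λ^2 + 9λ + 18 = 0.
Eigenvalues λ = -6, -3.
For λ=-6: (A-λI) row 2 is [-9, 3], so an eigenvector is (-1, -3).
For λ=-3: (A-λI) row 1 is [-3, 0], so an eigenvector is (0, -1).
General solution: C_1e^(-6t)(-1,-3) + C_2e^(-3t)(0,-1).

x_1(t) = -C_1e^(-6t), x_2(t) = -3C_1e^(-6t) - C_2e^(-3t)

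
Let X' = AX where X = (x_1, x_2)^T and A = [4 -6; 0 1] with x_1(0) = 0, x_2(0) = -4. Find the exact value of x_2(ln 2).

A = [[4,-6],[0,1]]; eigenvalues λ = 1, 4.
Eigenvectors: (-2,-1) for λ=1, (-1,0) for λ=4.
From the initial condition, c_1 = 4, c_2 = -8.
x_2(ln 2) = (4)(2^1)(-1) + (-8)(2^4)(0) = -8.

-8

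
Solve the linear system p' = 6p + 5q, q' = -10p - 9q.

p(t) = -c_1e^(t) + c_2e^(-4t), q(t) = c_1e^(t) - 2c_2e^(-4t)

Coefficient matrix A = [[6, 5], [-10, -9]].
Characteristic polynomial det(A - λI) = λ^2 + 3λ - 4 = 0.
Eigenvalues λ = 1, -4.
For λ=1: (A-λI) row 1 is [5, 5], so an eigenvector is (-1, 1).
For λ=-4: (A-λI) row 1 is [10, 5], so an eigenvector is (1, -2).
General solution: c_1e^(t)(-1,1) + c_2e^(-4t)(1,-2).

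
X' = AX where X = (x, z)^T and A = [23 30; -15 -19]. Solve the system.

x(t) = C_1e^(2t)sin(3t) + 3C_1e^(2t)cos(3t) + 3C_2e^(2t)sin(3t) - C_2e^(2t)cos(3t), z(t) = -C_1e^(2t)sin(3t) - 2C_1e^(2t)cos(3t) - 2C_2e^(2t)sin(3t) + C_2e^(2t)cos(3t)

Coefficient matrix A = [[23, 30], [-15, -19]].
Characteristic polynomial det(A - λI) = λ^2 - 4λ + 13 = 0.
Eigenvalues λ = 2 ± 3i (complex conjugate pair).
For λ=2+3i: an eigenvector is (3,-2) - i(1,-1) = (3 - i, -2 + i).
A real fundamental pair from Re and Im of e^((2+3i)t)v: X_1 = e^(2t)(cos(3t)·(3,-2) + sin(3t)·(1,-1)), X_2 = e^(2t)(sin(3t)·(3,-2) - cos(3t)·(1,-1)).
General solution: C_1X_1 + C_2X_2.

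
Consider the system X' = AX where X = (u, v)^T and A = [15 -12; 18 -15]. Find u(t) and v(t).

u(t) = C_1e^(3t) - 2C_2e^(-3t), v(t) = C_1e^(3t) - 3C_2e^(-3t)

Coefficient matrix A = [[15, -12], [18, -15]].
Characteristic polynomial det(A - λI) = λ^2 - 9 = 0.
Eigenvalues λ = 3, -3.
For λ=3: (A-λI) row 1 is [12, -12], so an eigenvector is (1, 1).
For λ=-3: (A-λI) row 1 is [18, -12], so an eigenvector is (-2, -3).
General solution: C_1e^(3t)(1,1) + C_2e^(-3t)(-2,-3).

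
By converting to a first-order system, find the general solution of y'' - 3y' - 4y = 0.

y(t) = c_1e^(-t) + c_2e^(4t)

Let x_1 = y, x_2 = y'. Then x_1' = x_2 and x_2' = 4x_1 + 3x_2.
A = [[0,1],[4,3]]; det(A-λI) = λ^2 - 3λ - 4.
Eigenvalues λ = -1, 4 with eigenvectors (1,-1), (1,4).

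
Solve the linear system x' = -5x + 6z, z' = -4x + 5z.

Coefficient matrix A = [[-5, 6], [-4, 5]].
Characteristic polynomial det(A - λI) = λ^2 - 1 = 0.
Eigenvalues λ = 1, -1.
For λ=1: (A-λI) row 1 is [-6, 6], so an eigenvector is (1, 1).
For λ=-1: (A-λI) row 1 is [-4, 6], so an eigenvector is (-3, -2).
General solution: C_1e^(t)(1,1) + C_2e^(-t)(-3,-2).

x(t) = C_1e^(t) - 3C_2e^(-t), z(t) = C_1e^(t) - 2C_2e^(-t)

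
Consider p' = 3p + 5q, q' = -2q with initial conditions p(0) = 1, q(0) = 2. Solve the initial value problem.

Coefficient matrix A = [[3, 5], [0, -2]].
Characteristic polynomial det(A - λI) = λ^2 - λ - 6 = 0.
Eigenvalues λ = -2, 3.
For λ=-2: (A-λI) row 1 is [5, 5], so an eigenvector is (1, -1).
For λ=3: (A-λI) row 1 is [0, 5], so an eigenvector is (1, 0).
General solution: C_1e^(-2t)(1,-1) + C_2e^(3t)(1,0).
Applying p(0)=1, q(0)=2 gives C_1=-2, C_2=3.

p(t) = 3e^(3t) - 2e^(-2t), q(t) = 2e^(-2t)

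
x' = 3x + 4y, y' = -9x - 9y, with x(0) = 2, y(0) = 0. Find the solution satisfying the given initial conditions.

x(t) = 12te^(-3t) + 2e^(-3t), y(t) = -18te^(-3t)

Coefficient matrix A = [[3, 4], [-9, -9]].
Characteristic polynomial det(A - λI) = λ^2 + 6λ + 9 = 0.
Single eigenvalue λ = -3 with algebraic multiplicity 2.
Eigenvector v = (2,-3); generalized eigenvector w with (A-λI)w=v is (-1,2).
General solution: e^(-3t)[K_1·v + K_2·(t·v + w)].
Applying x(0)=2, y(0)=0 gives K_1=4, K_2=6.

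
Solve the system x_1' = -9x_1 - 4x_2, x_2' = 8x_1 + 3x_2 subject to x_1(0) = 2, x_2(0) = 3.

x_1(t) = -5e^(-t) + 7e^(-5t), x_2(t) = 10e^(-t) - 7e^(-5t)

Coefficient matrix A = [[-9, -4], [8, 3]].
Characteristic polynomial det(A - λI) = λ^2 + 6λ + 5 = 0.
Eigenvalues λ = -5, -1.
For λ=-5: (A-λI) row 1 is [-4, -4], so an eigenvector is (-1, 1).
For λ=-1: (A-λI) row 1 is [-8, -4], so an eigenvector is (1, -2).
General solution: K_1e^(-5t)(-1,1) + K_2e^(-t)(1,-2).
Applying x_1(0)=2, x_2(0)=3 gives K_1=-7, K_2=-5.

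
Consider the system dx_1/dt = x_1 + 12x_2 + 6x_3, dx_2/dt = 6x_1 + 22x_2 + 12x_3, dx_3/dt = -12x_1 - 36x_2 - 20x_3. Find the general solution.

x_1(t) = K_1e^(t) + 2K_3e^(4t), x_2(t) = 2K_1e^(t) + K_2e^(-2t) + 4K_3e^(4t), x_3(t) = -4K_1e^(t) - 2K_2e^(-2t) - 7K_3e^(4t)

Coefficient matrix A = [[1, 12, 6], [6, 22, 12], [-12, -36, -20]].
det(A - λI) = 0 gives eigenvalues λ = 1, -2, 4.
For λ=1: eigenvector (1,2,-4).
For λ=-2: eigenvector (0,1,-2).
For λ=4: eigenvector (2,4,-7).
General solution: K_1e^(t)(1,2,-4) + K_2e^(-2t)(0,1,-2) + K_3e^(4t)(2,4,-7).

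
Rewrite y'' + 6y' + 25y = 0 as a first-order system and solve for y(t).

y(t) = K_1e^(-3t)cos(4t) + K_2e^(-3t)sin(4t)

Let x_1 = y, x_2 = y'. Then x_1' = x_2 and x_2' = -25x_1 - 6x_2.
A = [[0,1],[-25,-6]]; det(A-λI) = λ^2 + 6λ + 25.
Eigenvalues λ = -3 ± 4i.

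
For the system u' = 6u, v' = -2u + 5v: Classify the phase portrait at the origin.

unstable node

A = [[6,0],[-2,5]]; det(A-λI) = λ^2 - 11λ + 30.
λ = 6, 5: both positive.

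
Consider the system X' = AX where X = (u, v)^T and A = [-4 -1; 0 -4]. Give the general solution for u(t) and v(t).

u(t) = c_1e^(-4t) + c_2te^(-4t) - 2c_2e^(-4t), v(t) = -c_2e^(-4t)

Coefficient matrix A = [[-4, -1], [0, -4]].
Characteristic polynomial det(A - λI) = λ^2 + 8λ + 16 = 0.
Single eigenvalue λ = -4 with algebraic multiplicity 2.
Eigenvector v = (1,0); generalized eigenvector w with (A-λI)w=v is (-2,-1).
General solution: e^(-4t)[c_1·v + c_2·(t·v + w)].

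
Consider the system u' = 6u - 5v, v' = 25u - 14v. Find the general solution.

u(t) = -C_1e^(-4t)sin(5t) + C_2e^(-4t)cos(5t), v(t) = -2C_1e^(-4t)sin(5t) + C_1e^(-4t)cos(5t) + C_2e^(-4t)sin(5t) + 2C_2e^(-4t)cos(5t)

Coefficient matrix A = [[6, -5], [25, -14]].
Characteristic polynomial det(A - λI) = λ^2 + 8λ + 41 = 0.
Eigenvalues λ = -4 ± 5i (complex conjugate pair).
For λ=-4+5i: an eigenvector is (0,1) - i(-1,-2) = (0 + i, 1 + 2i).
A real fundamental pair from Re and Im of e^((-4+5i)t)v: X_1 = e^(-4t)(cos(5t)·(0,1) + sin(5t)·(-1,-2)), X_2 = e^(-4t)(sin(5t)·(0,1) - cos(5t)·(-1,-2)).
General solution: C_1X_1 + C_2X_2.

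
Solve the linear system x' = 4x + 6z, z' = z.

Coefficient matrix A = [[4, 6], [0, 1]].
Characteristic polynomial det(A - λI) = λ^2 - 5λ + 4 = 0.
Eigenvalues λ = 4, 1.
For λ=4: (A-λI) row 1 is [0, 6], so an eigenvector is (1, 0).
For λ=1: (A-λI) row 1 is [3, 6], so an eigenvector is (-2, 1).
General solution: K_1e^(4t)(1,0) + K_2e^(t)(-2,1).

x(t) = K_1e^(4t) - 2K_2e^(t), z(t) = K_2e^(t)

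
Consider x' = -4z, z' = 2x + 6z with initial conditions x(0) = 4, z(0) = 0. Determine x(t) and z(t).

Coefficient matrix A = [[0, -4], [2, 6]].
Characteristic polynomial det(A - λI) = λ^2 - 6λ + 8 = 0.
Eigenvalues λ = 2, 4.
For λ=2: (A-λI) row 1 is [-2, -4], so an eigenvector is (2, -1).
For λ=4: (A-λI) row 1 is [-4, -4], so an eigenvector is (1, -1).
General solution: C_1e^(2t)(2,-1) + C_2e^(4t)(1,-1).
Applying x(0)=4, z(0)=0 gives C_1=4, C_2=-4.

x(t) = -4e^(4t) + 8e^(2t), z(t) = 4e^(4t) - 4e^(2t)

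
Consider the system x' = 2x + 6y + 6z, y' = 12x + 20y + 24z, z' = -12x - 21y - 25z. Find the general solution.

Coefficient matrix A = [[2, 6, 6], [12, 20, 24], [-12, -21, -25]].
det(A - λI) = 0 gives eigenvalues λ = 2, -1, -4.
For λ=2: eigenvector (1,2,-2).
For λ=-1: eigenvector (-2,0,1).
For λ=-4: eigenvector (0,1,-1).
General solution: C_1e^(2t)(1,2,-2) + C_2e^(-t)(-2,0,1) + C_3e^(-4t)(0,1,-1).

x(t) = C_1e^(2t) - 2C_2e^(-t), y(t) = 2C_1e^(2t) + C_3e^(-4t), z(t) = -2C_1e^(2t) + C_2e^(-t) - C_3e^(-4t)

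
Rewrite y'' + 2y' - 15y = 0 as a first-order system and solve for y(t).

y(t) = K_1e^(-5t) + K_2e^(3t)

Let x_1 = y, x_2 = y'. Then x_1' = x_2 and x_2' = 15x_1 - 2x_2.
A = [[0,1],[15,-2]]; det(A-λI) = λ^2 + 2λ - 15.
Eigenvalues λ = -5, 3 with eigenvectors (1,-5), (1,3).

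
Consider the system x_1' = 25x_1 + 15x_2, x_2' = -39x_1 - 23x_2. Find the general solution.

x_1(t) = 2c_1e^(t)sin(3t) - c_1e^(t)cos(3t) - c_2e^(t)sin(3t) - 2c_2e^(t)cos(3t), x_2(t) = -3c_1e^(t)sin(3t) + 2c_1e^(t)cos(3t) + 2c_2e^(t)sin(3t) + 3c_2e^(t)cos(3t)

Coefficient matrix A = [[25, 15], [-39, -23]].
Characteristic polynomial det(A - λI) = λ^2 - 2λ + 10 = 0.
Eigenvalues λ = 1 ± 3i (complex conjugate pair).
For λ=1+3i: an eigenvector is (-1,2) - i(2,-3) = (-1 - 2i, 2 + 3i).
A real fundamental pair from Re and Im of e^((1+3i)t)v: X_1 = e^(t)(cos(3t)·(-1,2) + sin(3t)·(2,-3)), X_2 = e^(t)(sin(3t)·(-1,2) - cos(3t)·(2,-3)).
General solution: c_1X_1 + c_2X_2.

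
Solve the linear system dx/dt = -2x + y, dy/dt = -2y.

x(t) = c_1e^(-2t) + c_2te^(-2t) - 2c_2e^(-2t), y(t) = c_2e^(-2t)

Coefficient matrix A = [[-2, 1], [0, -2]].
Characteristic polynomial det(A - λI) = λ^2 + 4λ + 4 = 0.
Single eigenvalue λ = -2 with algebraic multiplicity 2.
Eigenvector v = (1,0); generalized eigenvector w with (A-λI)w=v is (-2,1).
General solution: e^(-2t)[c_1·v + c_2·(t·v + w)].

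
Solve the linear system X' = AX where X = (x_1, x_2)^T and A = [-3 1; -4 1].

x_1(t) = K_1e^(-t) + K_2te^(-t) + K_2e^(-t), x_2(t) = 2K_1e^(-t) + 2K_2te^(-t) + 3K_2e^(-t)

Coefficient matrix A = [[-3, 1], [-4, 1]].
Characteristic polynomial det(A - λI) = λ^2 + 2λ + 1 = 0.
Single eigenvalue λ = -1 with algebraic multiplicity 2.
Eigenvector v = (1,2); generalized eigenvector w with (A-λI)w=v is (1,3).
General solution: e^(-t)[K_1·v + K_2·(t·v + w)].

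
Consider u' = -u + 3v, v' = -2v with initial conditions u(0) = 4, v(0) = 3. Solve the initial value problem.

Coefficient matrix A = [[-1, 3], [0, -2]].
Characteristic polynomial det(A - λI) = λ^2 + 3λ + 2 = 0.
Eigenvalues λ = -2, -1.
For λ=-2: (A-λI) row 1 is [1, 3], so an eigenvector is (-3, 1).
For λ=-1: (A-λI) row 1 is [0, 3], so an eigenvector is (-1, 0).
General solution: C_1e^(-2t)(-3,1) + C_2e^(-t)(-1,0).
Applying u(0)=4, v(0)=3 gives C_1=3, C_2=-13.

u(t) = 13e^(-t) - 9e^(-2t), v(t) = 3e^(-2t)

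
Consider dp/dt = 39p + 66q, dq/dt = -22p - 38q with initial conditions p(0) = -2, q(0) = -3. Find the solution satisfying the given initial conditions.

p(t) = -26e^(6t) + 24e^(-5t), q(t) = 13e^(6t) - 16e^(-5t)

Coefficient matrix A = [[39, 66], [-22, -38]].
Characteristic polynomial det(A - λI) = λ^2 - λ - 30 = 0.
Eigenvalues λ = -5, 6.
For λ=-5: (A-λI) row 1 is [44, 66], so an eigenvector is (-3, 2).
For λ=6: (A-λI) row 1 is [33, 66], so an eigenvector is (-2, 1).
General solution: C_1e^(-5t)(-3,2) + C_2e^(6t)(-2,1).
Applying p(0)=-2, q(0)=-3 gives C_1=-8, C_2=13.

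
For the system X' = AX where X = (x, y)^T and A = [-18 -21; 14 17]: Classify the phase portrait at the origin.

A = [[-18,-21],[14,17]]; det(A-λI) = λ^2 + λ - 12.
λ = -4, 3: opposite signs.

saddle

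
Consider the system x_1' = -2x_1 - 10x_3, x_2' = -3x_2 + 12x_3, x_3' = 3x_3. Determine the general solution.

Coefficient matrix A = [[-2, 0, -10], [0, -3, 12], [0, 0, 3]].
det(A - λI) = 0 gives eigenvalues λ = -2, -3, 3.
For λ=-2: eigenvector (1,0,0).
For λ=-3: eigenvector (0,1,0).
For λ=3: eigenvector (-2,2,1).
General solution: K_1e^(-2t)(1,0,0) + K_2e^(-3t)(0,1,0) + K_3e^(3t)(-2,2,1).

x_1(t) = K_1e^(-2t) - 2K_3e^(3t), x_2(t) = K_2e^(-3t) + 2K_3e^(3t), x_3(t) = K_3e^(3t)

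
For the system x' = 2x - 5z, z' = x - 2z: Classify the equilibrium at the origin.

A = [[2,-5],[1,-2]]; det(A-λI) = λ^2 + 1.
λ = 0 ± i: zero real part.

center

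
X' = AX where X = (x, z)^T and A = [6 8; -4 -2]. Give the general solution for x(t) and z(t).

Coefficient matrix A = [[6, 8], [-4, -2]].
Characteristic polynomial det(A - λI) = λ^2 - 4λ + 20 = 0.
Eigenvalues λ = 2 ± 4i (complex conjugate pair).
For λ=2+4i: an eigenvector is (-1,1) - i(1,0) = (-1 - i, 1).
A real fundamental pair from Re and Im of e^((2+4i)t)v: X_1 = e^(2t)(cos(4t)·(-1,1) + sin(4t)·(1,0)), X_2 = e^(2t)(sin(4t)·(-1,1) - cos(4t)·(1,0)).
General solution: C_1X_1 + C_2X_2.

x(t) = C_1e^(2t)sin(4t) - C_1e^(2t)cos(4t) - C_2e^(2t)sin(4t) - C_2e^(2t)cos(4t), z(t) = C_1e^(2t)cos(4t) + C_2e^(2t)sin(4t)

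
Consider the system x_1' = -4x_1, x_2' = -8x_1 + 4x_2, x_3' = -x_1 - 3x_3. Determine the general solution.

x_1(t) = c_1e^(-4t), x_2(t) = c_1e^(-4t) + c_2e^(4t), x_3(t) = c_1e^(-4t) + c_3e^(-3t)

Coefficient matrix A = [[-4, 0, 0], [-8, 4, 0], [-1, 0, -3]].
det(A - λI) = 0 gives eigenvalues λ = -4, 4, -3.
For λ=-4: eigenvector (1,1,1).
For λ=4: eigenvector (0,1,0).
For λ=-3: eigenvector (0,0,1).
General solution: c_1e^(-4t)(1,1,1) + c_2e^(4t)(0,1,0) + c_3e^(-3t)(0,0,1).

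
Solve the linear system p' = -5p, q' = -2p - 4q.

p(t) = c_1e^(-5t), q(t) = 2c_1e^(-5t) - c_2e^(-4t)

Coefficient matrix A = [[-5, 0], [-2, -4]].
Characteristic polynomial det(A - λI) = λ^2 + 9λ + 20 = 0.
Eigenvalues λ = -5, -4.
For λ=-5: (A-λI) row 2 is [-2, 1], so an eigenvector is (1, 2).
For λ=-4: (A-λI) row 1 is [-1, 0], so an eigenvector is (0, -1).
General solution: c_1e^(-5t)(1,2) + c_2e^(-4t)(0,-1).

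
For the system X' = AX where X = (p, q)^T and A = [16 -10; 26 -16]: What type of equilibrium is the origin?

center

A = [[16,-10],[26,-16]]; det(A-λI) = λ^2 + 4.
λ = 0 ± 2i: zero real part.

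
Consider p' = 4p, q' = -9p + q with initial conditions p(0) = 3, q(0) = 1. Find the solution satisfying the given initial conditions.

Coefficient matrix A = [[4, 0], [-9, 1]].
Characteristic polynomial det(A - λI) = λ^2 - 5λ + 4 = 0.
Eigenvalues λ = 4, 1.
For λ=4: (A-λI) row 2 is [-9, -3], so an eigenvector is (-1, 3).
For λ=1: (A-λI) row 1 is [3, 0], so an eigenvector is (0, -1).
General solution: K_1e^(4t)(-1,3) + K_2e^(t)(0,-1).
Applying p(0)=3, q(0)=1 gives K_1=-3, K_2=-10.

p(t) = 3e^(4t), q(t) = -9e^(4t) + 10e^(t)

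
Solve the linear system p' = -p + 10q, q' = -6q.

Coefficient matrix A = [[-1, 10], [0, -6]].
Characteristic polynomial det(A - λI) = λ^2 + 7λ + 6 = 0.
Eigenvalues λ = -1, -6.
For λ=-1: (A-λI) row 1 is [0, 10], so an eigenvector is (-1, 0).
For λ=-6: (A-λI) row 1 is [5, 10], so an eigenvector is (-2, 1).
General solution: K_1e^(-t)(-1,0) + K_2e^(-6t)(-2,1).

p(t) = -K_1e^(-t) - 2K_2e^(-6t), q(t) = K_2e^(-6t)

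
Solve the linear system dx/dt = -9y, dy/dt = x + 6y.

x(t) = 3C_1e^(3t) + 3C_2te^(3t) - C_2e^(3t), y(t) = -C_1e^(3t) - C_2te^(3t)

Coefficient matrix A = [[0, -9], [1, 6]].
Characteristic polynomial det(A - λI) = λ^2 - 6λ + 9 = 0.
Single eigenvalue λ = 3 with algebraic multiplicity 2.
Eigenvector v = (3,-1); generalized eigenvector w with (A-λI)w=v is (-1,0).
General solution: e^(3t)[C_1·v + C_2·(t·v + w)].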